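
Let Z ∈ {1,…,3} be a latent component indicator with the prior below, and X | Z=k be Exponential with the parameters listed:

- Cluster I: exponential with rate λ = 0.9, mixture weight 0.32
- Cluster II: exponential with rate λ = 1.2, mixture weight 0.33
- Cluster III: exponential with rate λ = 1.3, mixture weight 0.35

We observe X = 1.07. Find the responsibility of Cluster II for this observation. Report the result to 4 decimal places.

Posterior ∝ prior × likelihood, so P(k | x) ∝ w_k f_k(x); normalise over all components.
Exponential densities:
  L_I = 0.9·e^(−0.9·1.07) = 0.9·e^(−0.9630) = 0.343571
  L_II = 1.2·e^(−1.2·1.07) = 1.2·e^(−1.2840) = 0.332313
  L_III = 1.3·e^(−1.3·1.07) = 1.3·e^(−1.3910) = 0.323474
Weight by the priors:
  w_I·L_I = 0.32 × 0.343571 = 0.109943
  w_II·L_II = 0.33 × 0.332313 = 0.109663
  w_III·L_III = 0.35 × 0.323474 = 0.113216
Evidence: 0.109943 + 0.109663 + 0.113216 = 0.332822
P(Cluster II | x) = 0.109663 / 0.332822 ≈ 0.3295

0.3295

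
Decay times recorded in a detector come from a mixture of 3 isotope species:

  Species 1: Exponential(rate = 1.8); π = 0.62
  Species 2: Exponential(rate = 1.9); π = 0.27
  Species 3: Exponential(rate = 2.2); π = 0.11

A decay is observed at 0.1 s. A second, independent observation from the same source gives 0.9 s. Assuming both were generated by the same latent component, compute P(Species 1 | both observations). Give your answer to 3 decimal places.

The responsibility of component k is P(Z=k) f_k(x) divided by Σ_j P(Z=j) f_j(x).
Since both observations come from the same component, the likelihood for component k is f_k(x₁)·f_k(x₂).
  L_1 = [1.50349] × [0.356218] = 0.535568
  L_2 = [1.57122] × [0.343645] = 0.539943
  L_3 = [1.76554] × [0.303752] = 0.536287
Unnormalised posteriors:
  P(Z=1)·L_1 = 0.62 × 0.535568 = 0.332052
  P(Z=2)·L_2 = 0.27 × 0.539943 = 0.145785
  P(Z=3)·L_3 = 0.11 × 0.536287 = 0.0589916
Evidence: 0.332052 + 0.145785 + 0.0589916 = 0.536829
Responsibility of Species 1: 0.332052 / 0.536829 ≈ 0.619

0.619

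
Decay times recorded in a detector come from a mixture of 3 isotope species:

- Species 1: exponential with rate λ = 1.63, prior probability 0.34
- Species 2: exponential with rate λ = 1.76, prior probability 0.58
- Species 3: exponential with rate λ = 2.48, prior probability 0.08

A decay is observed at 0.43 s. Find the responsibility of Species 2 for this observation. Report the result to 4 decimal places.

P(component k | x) = w_k·f_k(x) / marginal(x), where marginal(x) = Σ_j w_j·f_j(x).
Evaluate each component's likelihood at the observed value:
  p_1 = 1.63·e^(−1.63·0.43) = 1.63·e^(−0.7009) = 0.808706
  p_2 = 1.76·e^(−1.76·0.43) = 1.76·e^(−0.7568) = 0.825731
  p_3 = 2.48·e^(−2.48·0.43) = 2.48·e^(−1.0664) = 0.853729
Weight by the priors:
  w_1·p_1 = 0.34 × 0.808706 = 0.27496
  w_2·p_2 = 0.58 × 0.825731 = 0.478924
  w_3·p_3 = 0.08 × 0.853729 = 0.0682983
Evidence: 0.27496 + 0.478924 + 0.0682983 = 0.822182
P(Species 2 | 0.43 s) ≈ 0.5825

0.5825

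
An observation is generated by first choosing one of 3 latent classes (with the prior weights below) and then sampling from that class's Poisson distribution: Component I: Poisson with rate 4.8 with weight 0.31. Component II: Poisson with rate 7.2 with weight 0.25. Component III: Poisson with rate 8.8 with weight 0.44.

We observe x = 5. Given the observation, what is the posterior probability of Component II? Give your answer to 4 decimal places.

Apply Bayes' rule: the posterior for each component is proportional to its prior times its likelihood at x.
Component likelihoods at x = 5:
  f_I = e^(−4.8)·4.8^5/5! = 0.174748
  f_II = e^(−7.2)·7.2^5/5! = 0.120382
  f_III = e^(−8.8)·8.8^5/5! = 0.0662889
Prior × likelihood for each component:
  π_I·f_I = 0.31 × 0.174748 = 0.0541718
  π_II·f_II = 0.25 × 0.120382 = 0.0300955
  π_III·f_III = 0.44 × 0.0662889 = 0.0291671
Marginal: 0.0541718 + 0.0300955 + 0.0291671 = 0.113434
So the posterior for Component II is 0.0300955 / 0.113434 ≈ 0.2653.

0.2653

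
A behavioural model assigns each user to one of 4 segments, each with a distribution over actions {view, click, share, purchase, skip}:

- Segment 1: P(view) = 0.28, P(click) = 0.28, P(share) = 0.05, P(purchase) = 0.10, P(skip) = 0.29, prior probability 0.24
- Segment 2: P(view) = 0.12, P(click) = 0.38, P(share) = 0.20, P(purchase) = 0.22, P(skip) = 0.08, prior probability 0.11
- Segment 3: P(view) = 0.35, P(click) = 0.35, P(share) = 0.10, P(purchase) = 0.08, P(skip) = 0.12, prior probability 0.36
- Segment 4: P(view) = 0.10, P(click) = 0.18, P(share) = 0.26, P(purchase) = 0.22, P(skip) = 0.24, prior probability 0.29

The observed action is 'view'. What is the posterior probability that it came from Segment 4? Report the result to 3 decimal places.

Apply Bayes' rule: the posterior for each component is proportional to its prior times its likelihood at x.
Evaluate each component's likelihood at the observed value:
  L_1 = 0.28
  L_2 = 0.12
  L_3 = 0.35
  L_4 = 0.1
Multiply by the mixture weights:
  π_1·L_1 = 0.24 × 0.28 = 0.0672
  π_2·L_2 = 0.11 × 0.12 = 0.0132
  π_3·L_3 = 0.36 × 0.35 = 0.126
  π_4·L_4 = 0.29 × 0.1 = 0.029
Marginal: 0.0672 + 0.0132 + 0.126 + 0.029 = 0.2354
P(Segment 4 | data) = 0.029 / 0.2354 ≈ 0.123

0.123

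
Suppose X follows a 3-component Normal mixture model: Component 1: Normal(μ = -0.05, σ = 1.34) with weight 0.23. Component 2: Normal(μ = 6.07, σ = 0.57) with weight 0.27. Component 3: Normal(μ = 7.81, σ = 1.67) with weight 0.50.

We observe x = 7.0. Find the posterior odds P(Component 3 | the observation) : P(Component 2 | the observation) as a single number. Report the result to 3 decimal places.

2.127

Only the two components matter; the odds are (π_i f_i(x)) / (π_j f_j(x)).
Evaluate each component's likelihood at the observed value:
  f_1 = 2.90492e-07
  f_2 = 0.184918
  f_3 = 0.212378
Odds = (0.50/0.27) × (0.212378/0.184918) = 1.85185 × 1.1485 ≈ 2.127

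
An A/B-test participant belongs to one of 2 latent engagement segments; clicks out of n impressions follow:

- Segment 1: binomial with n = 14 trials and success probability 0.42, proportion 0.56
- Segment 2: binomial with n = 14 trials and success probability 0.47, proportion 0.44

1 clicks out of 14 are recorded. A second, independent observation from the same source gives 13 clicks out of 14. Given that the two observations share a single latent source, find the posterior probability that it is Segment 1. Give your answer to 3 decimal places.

P(component k | x) = π_k·f_k(x) / marginal(x), where marginal(x) = Σ_j π_j·f_j(x).
Since both observations come from the same component, the likelihood for component k is f_k(x₁)·f_k(x₂).
  L_1 = [0.00494244] × [0.000102754] = 5.07853e-07
  L_2 = [0.00171322] × [0.000405206] = 6.94206e-07
Weight by the priors:
  π_1·L_1 = 0.56 × 5.07853e-07 = 2.84398e-07
  π_2·L_2 = 0.44 × 6.94206e-07 = 3.05451e-07
Evidence: 2.84398e-07 + 3.05451e-07 = 5.89848e-07
P(Segment 1 | x) ≈ 0.482

0.482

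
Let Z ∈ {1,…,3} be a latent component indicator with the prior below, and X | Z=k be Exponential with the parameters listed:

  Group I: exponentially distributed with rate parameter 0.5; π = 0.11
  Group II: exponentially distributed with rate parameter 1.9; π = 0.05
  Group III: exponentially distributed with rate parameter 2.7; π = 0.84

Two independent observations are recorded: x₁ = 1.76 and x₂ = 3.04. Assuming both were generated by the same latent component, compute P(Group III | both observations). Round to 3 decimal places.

0.006

The responsibility of component k is π_k f_k(x) divided by Σ_j π_j f_j(x).
Since both observations come from the same component, the likelihood for component k is f_k(x₁)·f_k(x₂).
  f_I = [0.5·e^(−0.5·1.76) = 0.5·e^(−0.8800) = 0.207391] × [0.109356] = 0.0226795
  f_II = [1.9·e^(−1.9·1.76) = 1.9·e^(−3.3440) = 0.0670614] × [0.00589208] = 0.000395131
  f_III = [2.7·e^(−2.7·1.76) = 2.7·e^(−4.7520) = 0.0233129] × [0.000735656] = 1.71503e-05
Prior × likelihood for each component:
  π_I·f_I = 0.11 × 0.0226795 = 0.00249474
  π_II·f_II = 0.05 × 0.000395131 = 1.97566e-05
  π_III·f_III = 0.84 × 1.71503e-05 = 1.44062e-05
Sum: 0.00249474 + 1.97566e-05 + 1.44062e-05 = 0.00252891
P(Group III | data) = 1.44062e-05 / 0.00252891 ≈ 0.006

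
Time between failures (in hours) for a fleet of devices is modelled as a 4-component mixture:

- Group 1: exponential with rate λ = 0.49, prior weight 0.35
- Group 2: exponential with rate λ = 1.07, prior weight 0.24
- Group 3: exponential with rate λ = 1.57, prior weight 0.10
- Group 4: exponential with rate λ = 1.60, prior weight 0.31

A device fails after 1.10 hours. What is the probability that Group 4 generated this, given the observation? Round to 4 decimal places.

The responsibility of component k is P(Z=k) f_k(x) divided by Σ_j P(Z=j) f_j(x).
Component likelihoods at x = 1.10 hours:
  f_1 = 0.285832
  f_2 = 0.329776
  f_3 = 0.279173
  f_4 = 0.275272
Unnormalised posteriors:
  P(Z=1)·f_1 = 0.35 × 0.285832 = 0.100041
  P(Z=2)·f_2 = 0.24 × 0.329776 = 0.0791463
  P(Z=3)·f_3 = 0.10 × 0.279173 = 0.0279173
  P(Z=4)·f_4 = 0.31 × 0.275272 = 0.0853343
Sum: 0.100041 + 0.0791463 + 0.0279173 + 0.0853343 = 0.292439
So the posterior for Group 4 is 0.0853343 / 0.292439 ≈ 0.2918.

0.2918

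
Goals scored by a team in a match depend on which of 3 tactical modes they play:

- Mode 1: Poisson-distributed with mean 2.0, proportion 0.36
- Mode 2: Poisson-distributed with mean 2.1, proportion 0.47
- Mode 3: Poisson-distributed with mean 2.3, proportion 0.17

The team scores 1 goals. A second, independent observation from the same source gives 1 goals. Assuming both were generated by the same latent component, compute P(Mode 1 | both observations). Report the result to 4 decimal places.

0.3966

Posterior ∝ prior × likelihood, so P(k | x) ∝ w_k f_k(x); normalise over all components.
Since both observations come from the same component, the likelihood for component k is f_k(x₁)·f_k(x₂).
  p_1 = [e^(−2.0)·2.0^1/1! = 0.270671] × [0.270671] = 0.0732626
  p_2 = [e^(−2.1)·2.1^1/1! = 0.257158] × [0.257158] = 0.0661305
  p_3 = [e^(−2.3)·2.3^1/1! = 0.230595] × [0.230595] = 0.0531742
Prior × likelihood for each component:
  w_1·p_1 = 0.36 × 0.0732626 = 0.0263745
  w_2·p_2 = 0.47 × 0.0661305 = 0.0310813
  w_3·p_3 = 0.17 × 0.0531742 = 0.00903962
Sum: 0.0263745 + 0.0310813 + 0.00903962 = 0.0664955
So the posterior for Mode 1 is 0.0263745 / 0.0664955 ≈ 0.3966.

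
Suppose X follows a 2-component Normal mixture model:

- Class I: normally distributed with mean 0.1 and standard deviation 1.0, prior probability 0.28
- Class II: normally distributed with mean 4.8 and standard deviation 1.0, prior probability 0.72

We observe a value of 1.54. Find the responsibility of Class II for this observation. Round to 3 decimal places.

0.034

P(component k | x) = π_k·f_k(x) / marginal(x), where marginal(x) = Σ_j π_j·f_j(x).
Normal densities:
  p_I = (1/(1.0·√(2π)))·exp(−(1.54−0.1)²/(2·1.0²)) = 0.398942·exp(-1.03680) = 0.14146
  p_II = (1/(1.0·√(2π)))·exp(−(1.54−4.8)²/(2·1.0²)) = 0.398942·exp(-5.31380) = 0.00196407
Prior × likelihood for each component:
  π_I·p_I = 0.28 × 0.14146 = 0.0396088
  π_II·p_II = 0.72 × 0.00196407 = 0.00141413
Marginal: 0.0396088 + 0.00141413 = 0.0410229
P(Class II | the observation) ≈ 0.034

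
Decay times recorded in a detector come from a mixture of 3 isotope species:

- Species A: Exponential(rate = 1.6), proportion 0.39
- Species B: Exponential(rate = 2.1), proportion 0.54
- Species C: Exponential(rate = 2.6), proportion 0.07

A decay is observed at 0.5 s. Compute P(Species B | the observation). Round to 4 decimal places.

0.5460

By Bayes' theorem, P(k | x) = π_k f_k(x) / Σ_j π_j f_j(x).
Exponential densities:
  p_A = 1.6·e^(−1.6·0.5) = 1.6·e^(−0.8000) = 0.718926
  p_B = 2.1·e^(−2.1·0.5) = 2.1·e^(−1.0500) = 0.734869
  p_C = 2.6·e^(−2.6·0.5) = 2.6·e^(−1.3000) = 0.708583
Weight by the priors:
  π_A·p_A = 0.39 × 0.718926 = 0.280381
  π_B·p_B = 0.54 × 0.734869 = 0.396829
  π_C·p_C = 0.07 × 0.708583 = 0.0496008
Evidence: 0.280381 + 0.396829 + 0.0496008 = 0.726811
P(Species B | the observation) = 0.396829 / 0.726811 ≈ 0.5460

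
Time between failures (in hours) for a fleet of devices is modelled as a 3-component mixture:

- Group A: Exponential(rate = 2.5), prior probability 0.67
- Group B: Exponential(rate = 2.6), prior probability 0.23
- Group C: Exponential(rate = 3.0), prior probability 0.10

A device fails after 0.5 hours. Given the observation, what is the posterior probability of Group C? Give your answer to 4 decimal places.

0.0943

Apply Bayes' rule: the posterior for each component is proportional to its prior times its likelihood at x.
Evaluate each component's likelihood at the observed value:
  p_A = 0.716262
  p_B = 0.708583
  p_C = 0.66939
Multiply by the mixture weights:
  π_A·p_A = 0.67 × 0.716262 = 0.479896
  π_B·p_B = 0.23 × 0.708583 = 0.162974
  π_C·p_C = 0.10 × 0.66939 = 0.066939
Denominator: 0.479896 + 0.162974 + 0.066939 = 0.709809
So the posterior for Group C is 0.066939 / 0.709809 ≈ 0.0943.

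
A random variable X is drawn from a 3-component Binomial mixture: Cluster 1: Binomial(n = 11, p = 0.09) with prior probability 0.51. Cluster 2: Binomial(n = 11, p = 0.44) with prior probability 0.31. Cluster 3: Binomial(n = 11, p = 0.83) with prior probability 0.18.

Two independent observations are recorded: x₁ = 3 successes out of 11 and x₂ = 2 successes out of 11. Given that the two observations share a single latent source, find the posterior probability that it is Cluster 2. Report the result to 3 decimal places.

P(component k | x) = π_k·f_k(x) / marginal(x), where marginal(x) = Σ_j π_j·f_j(x).
Since both observations come from the same component, the likelihood for component k is f_k(x₁)·f_k(x₂).
  p_1 = [0.0565643] × [0.190643] = 0.0107836
  p_2 = [0.13594] × [0.0576714] = 0.00783983
  p_3 = [6.58127e-05] × [4.49324e-06] = 2.95712e-10
Weight by the priors:
  π_1·p_1 = 0.51 × 0.0107836 = 0.00549962
  π_2·p_2 = 0.31 × 0.00783983 = 0.00243035
  π_3·p_3 = 0.18 × 2.95712e-10 = 5.32281e-11
Evidence: 0.00549962 + 0.00243035 + 5.32281e-11 = 0.00792997
P(Cluster 2 | data) ≈ 0.306

0.306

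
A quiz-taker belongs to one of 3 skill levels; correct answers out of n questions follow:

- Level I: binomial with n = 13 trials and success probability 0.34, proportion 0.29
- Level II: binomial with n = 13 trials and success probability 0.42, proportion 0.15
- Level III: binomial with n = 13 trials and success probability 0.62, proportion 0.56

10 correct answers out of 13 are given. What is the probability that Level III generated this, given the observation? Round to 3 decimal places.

0.975

Apply Bayes' rule: the posterior for each component is proportional to its prior times its likelihood at x.
Component likelihoods at x = 10 correct answers out of 13:
  p_I = C(13,10)·0.34^10·0.66^3 = 286·2.06438e-05·0.287496 = 0.00169741
  p_II = C(13,10)·0.42^10·0.58^3 = 286·0.000170802·0.195112 = 0.0095311
  p_III = C(13,10)·0.62^10·0.38^3 = 286·0.00839299·0.054872 = 0.131715
Weight by the priors:
  π_I·p_I = 0.29 × 0.00169741 = 0.000492249
  π_II·p_II = 0.15 × 0.0095311 = 0.00142966
  π_III·p_III = 0.56 × 0.131715 = 0.0737601
Marginal: 0.000492249 + 0.00142966 + 0.0737601 = 0.0756821
P(Level III | data) ≈ 0.975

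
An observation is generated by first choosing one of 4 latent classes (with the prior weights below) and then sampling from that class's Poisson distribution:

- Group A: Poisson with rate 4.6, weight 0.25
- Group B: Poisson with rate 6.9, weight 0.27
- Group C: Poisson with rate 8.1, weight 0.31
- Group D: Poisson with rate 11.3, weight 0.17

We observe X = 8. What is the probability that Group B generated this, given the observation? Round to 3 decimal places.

0.333

Apply Bayes' rule: the posterior for each component is proportional to its prior times its likelihood at x.
Component likelihoods at x = 8:
  p_A = e^(−4.6)·4.6^8/8! = 0.049979
  p_B = e^(−6.9)·6.9^8/8! = 0.128422
  p_C = e^(−8.1)·8.1^8/8! = 0.1395
  p_D = e^(−11.3)·11.3^8/8! = 0.0815792
Weight by the priors:
  w_A·p_A = 0.25 × 0.049979 = 0.0124947
  w_B·p_B = 0.27 × 0.128422 = 0.034674
  w_C·p_C = 0.31 × 0.1395 = 0.043245
  w_D·p_D = 0.17 × 0.0815792 = 0.0138685
Marginal: 0.0124947 + 0.034674 + 0.043245 + 0.0138685 = 0.104282
So the posterior for Group B is 0.034674 / 0.104282 ≈ 0.333.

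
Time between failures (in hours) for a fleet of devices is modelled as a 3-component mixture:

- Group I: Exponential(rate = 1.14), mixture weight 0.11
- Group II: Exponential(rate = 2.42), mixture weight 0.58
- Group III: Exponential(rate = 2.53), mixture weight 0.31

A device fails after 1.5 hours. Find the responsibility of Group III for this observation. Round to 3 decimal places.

The responsibility of component k is P(Z=k) f_k(x) divided by Σ_j P(Z=j) f_j(x).
Exponential densities:
  L_I = 1.14·e^(−1.14·1.5) = 1.14·e^(−1.7100) = 0.206187
  L_II = 2.42·e^(−2.42·1.5) = 2.42·e^(−3.6300) = 0.0641692
  L_III = 2.53·e^(−2.53·1.5) = 2.53·e^(−3.7950) = 0.0568818
Weight by the priors:
  P(Z=I)·L_I = 0.11 × 0.206187 = 0.0226806
  P(Z=II)·L_II = 0.58 × 0.0641692 = 0.0372181
  P(Z=III)·L_III = 0.31 × 0.0568818 = 0.0176333
Sum: 0.0226806 + 0.0372181 + 0.0176333 = 0.077532
Responsibility of Group III: 0.0176333 / 0.077532 ≈ 0.227

0.227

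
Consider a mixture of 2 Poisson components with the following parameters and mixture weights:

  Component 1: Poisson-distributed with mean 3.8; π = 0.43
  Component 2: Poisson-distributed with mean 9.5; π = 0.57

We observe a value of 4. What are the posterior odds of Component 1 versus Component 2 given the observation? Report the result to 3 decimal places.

Posterior odds = (π_i f_i(x)) / (π_j f_j(x)); the normalising sum cancels.
Poisson probabilities:
  L_1 = 0.194359
  L_2 = 0.025403
Odds = (0.43/0.57) × (0.194359/0.025403) = 0.754386 × 7.65101 ≈ 5.772

5.772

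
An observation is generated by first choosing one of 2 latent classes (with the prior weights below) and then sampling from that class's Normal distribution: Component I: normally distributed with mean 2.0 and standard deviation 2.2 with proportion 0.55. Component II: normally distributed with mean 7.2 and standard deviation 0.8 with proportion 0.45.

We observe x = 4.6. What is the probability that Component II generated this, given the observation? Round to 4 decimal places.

Apply Bayes' rule: the posterior for each component is proportional to its prior times its likelihood at x.
Normal densities:
  p_I = (1/(2.2·√(2π)))·exp(−(4.6−2.0)²/(2·2.2²)) = 0.181337·exp(-0.69835) = 0.0901985
  p_II = (1/(0.8·√(2π)))·exp(−(4.6−7.2)²/(2·0.8²)) = 0.498678·exp(-5.28125) = 0.00253631
Unnormalised posteriors:
  P(Z=I)·p_I = 0.55 × 0.0901985 = 0.0496091
  P(Z=II)·p_II = 0.45 × 0.00253631 = 0.00114134
Normaliser: 0.0496091 + 0.00114134 = 0.0507505
So the posterior for Component II is 0.00114134 / 0.0507505 ≈ 0.0225.

0.0225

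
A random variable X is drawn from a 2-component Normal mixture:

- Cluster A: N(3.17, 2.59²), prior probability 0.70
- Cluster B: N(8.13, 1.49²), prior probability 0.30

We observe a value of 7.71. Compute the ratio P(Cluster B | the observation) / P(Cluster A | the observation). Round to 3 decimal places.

3.327

The posterior odds equal the prior odds times the likelihood ratio: (P(Z=i)/P(Z=j))·(f_i(x)/f_j(x)).
Normal densities:
  p_A = 0.0331432
  p_B = 0.257318
Odds = (0.30/0.70) × (0.257318/0.0331432) = 0.428571 × 7.76383 ≈ 3.327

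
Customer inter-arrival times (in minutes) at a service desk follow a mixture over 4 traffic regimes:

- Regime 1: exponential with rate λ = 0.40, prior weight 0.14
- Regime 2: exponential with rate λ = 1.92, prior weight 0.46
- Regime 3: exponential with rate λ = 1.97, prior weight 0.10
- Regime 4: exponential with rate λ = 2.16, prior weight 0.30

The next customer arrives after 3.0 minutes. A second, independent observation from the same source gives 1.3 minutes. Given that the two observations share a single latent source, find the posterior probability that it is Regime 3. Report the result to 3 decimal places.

Posterior ∝ prior × likelihood, so P(k | x) ∝ P(Z=k) f_k(x); normalise over all components.
Since both observations come from the same component, the likelihood for component k is f_k(x₁)·f_k(x₂).
  f_1 = [0.40·e^(−0.40·3.0) = 0.40·e^(−1.2000) = 0.120478] × [0.237808] = 0.0286506
  f_2 = [1.92·e^(−1.92·3.0) = 1.92·e^(−5.7600) = 0.00605013] × [0.158235] = 0.000957342
  f_3 = [1.97·e^(−1.97·3.0) = 1.97·e^(−5.9100) = 0.00534301] × [0.152138] = 0.000812875
  f_4 = [2.16·e^(−2.16·3.0) = 2.16·e^(−6.4800) = 0.00331303] × [0.130303] = 0.000431698
Weight by the priors:
  P(Z=1)·f_1 = 0.14 × 0.0286506 = 0.00401108
  P(Z=2)·f_2 = 0.46 × 0.000957342 = 0.000440377
  P(Z=3)·f_3 = 0.10 × 0.000812875 = 8.12875e-05
  P(Z=4)·f_4 = 0.30 × 0.000431698 = 0.000129509
Denominator: 0.00401108 + 0.000440377 + 8.12875e-05 + 0.000129509 = 0.00466226
P(Regime 3 | data) = 8.12875e-05 / 0.00466226 ≈ 0.017

0.017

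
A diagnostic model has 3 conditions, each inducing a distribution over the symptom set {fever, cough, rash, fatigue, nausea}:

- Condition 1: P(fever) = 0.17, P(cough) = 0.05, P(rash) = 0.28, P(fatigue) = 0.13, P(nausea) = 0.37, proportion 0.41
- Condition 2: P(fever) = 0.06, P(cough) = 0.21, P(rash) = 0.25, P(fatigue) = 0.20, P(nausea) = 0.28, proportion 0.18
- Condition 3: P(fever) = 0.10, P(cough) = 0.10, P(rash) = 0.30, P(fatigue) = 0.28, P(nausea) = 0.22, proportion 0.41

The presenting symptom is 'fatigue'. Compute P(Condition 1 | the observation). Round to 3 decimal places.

0.261

Apply Bayes' rule: the posterior for each component is proportional to its prior times its likelihood at x.
Categorical probabilities:
  f_1 = 0.13
  f_2 = 0.2
  f_3 = 0.28
Prior × likelihood for each component:
  P(Z=1)·f_1 = 0.41 × 0.13 = 0.0533
  P(Z=2)·f_2 = 0.18 × 0.2 = 0.036
  P(Z=3)·f_3 = 0.41 × 0.28 = 0.1148
Evidence: 0.0533 + 0.036 + 0.1148 = 0.2041
P(Condition 1 | the observation) = 0.0533 / 0.2041 ≈ 0.261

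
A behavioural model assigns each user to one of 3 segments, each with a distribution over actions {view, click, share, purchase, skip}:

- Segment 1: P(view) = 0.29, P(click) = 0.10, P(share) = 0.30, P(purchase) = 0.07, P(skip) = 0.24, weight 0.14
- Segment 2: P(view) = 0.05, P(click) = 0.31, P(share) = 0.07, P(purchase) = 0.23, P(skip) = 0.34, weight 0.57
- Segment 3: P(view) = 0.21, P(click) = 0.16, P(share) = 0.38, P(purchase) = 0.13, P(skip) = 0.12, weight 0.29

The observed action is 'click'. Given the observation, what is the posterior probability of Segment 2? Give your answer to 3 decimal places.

By Bayes' theorem, P(k | x) = π_k f_k(x) / Σ_j π_j f_j(x).
Component likelihoods at x = 'click':
  f_1 = 0.1
  f_2 = 0.31
  f_3 = 0.16
Unnormalised posteriors:
  π_1·f_1 = 0.14 × 0.1 = 0.014
  π_2·f_2 = 0.57 × 0.31 = 0.1767
  π_3·f_3 = 0.29 × 0.16 = 0.0464
Evidence: 0.014 + 0.1767 + 0.0464 = 0.2371
P(Segment 2 | x) ≈ 0.745

0.745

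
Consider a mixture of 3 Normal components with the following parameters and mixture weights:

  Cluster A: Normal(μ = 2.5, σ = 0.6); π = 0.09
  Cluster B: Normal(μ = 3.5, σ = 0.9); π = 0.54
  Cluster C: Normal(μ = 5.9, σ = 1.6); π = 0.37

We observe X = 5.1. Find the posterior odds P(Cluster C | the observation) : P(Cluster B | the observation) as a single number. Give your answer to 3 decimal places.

1.652

The posterior odds equal the prior odds times the likelihood ratio: (π_i/π_j)·(f_i(x)/f_j(x)).
Evaluate each component's likelihood at the observed value:
  f_A = (1/(0.6·√(2π)))·exp(−(5.1−2.5)²/(2·0.6²)) = 0.664904·exp(-9.38889) = 5.56181e-05
  f_B = (1/(0.9·√(2π)))·exp(−(5.1−3.5)²/(2·0.9²)) = 0.443269·exp(-1.58025) = 0.0912799
  f_C = (1/(1.6·√(2π)))·exp(−(5.1−5.9)²/(2·1.6²)) = 0.249339·exp(-0.12500) = 0.220041
0.0814151 / 0.0492911 ≈ 1.652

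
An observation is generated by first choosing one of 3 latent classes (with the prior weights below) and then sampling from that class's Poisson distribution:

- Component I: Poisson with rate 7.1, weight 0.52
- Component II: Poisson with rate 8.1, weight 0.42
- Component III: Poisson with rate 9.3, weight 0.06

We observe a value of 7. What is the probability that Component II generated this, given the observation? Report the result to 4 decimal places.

0.4080

P(component k | x) = π_k·f_k(x) / marginal(x), where marginal(x) = Σ_j π_j·f_j(x).
Component likelihoods at x = 7:
  f_I = 0.148897
  f_II = 0.137778
  f_III = 0.109147
Multiply by the mixture weights:
  π_I·f_I = 0.52 × 0.148897 = 0.0774266
  π_II·f_II = 0.42 × 0.137778 = 0.0578667
  π_III·f_III = 0.06 × 0.109147 = 0.00654881
Sum: 0.0774266 + 0.0578667 + 0.00654881 = 0.141842
Responsibility of Component II: 0.0578667 / 0.141842 ≈ 0.4080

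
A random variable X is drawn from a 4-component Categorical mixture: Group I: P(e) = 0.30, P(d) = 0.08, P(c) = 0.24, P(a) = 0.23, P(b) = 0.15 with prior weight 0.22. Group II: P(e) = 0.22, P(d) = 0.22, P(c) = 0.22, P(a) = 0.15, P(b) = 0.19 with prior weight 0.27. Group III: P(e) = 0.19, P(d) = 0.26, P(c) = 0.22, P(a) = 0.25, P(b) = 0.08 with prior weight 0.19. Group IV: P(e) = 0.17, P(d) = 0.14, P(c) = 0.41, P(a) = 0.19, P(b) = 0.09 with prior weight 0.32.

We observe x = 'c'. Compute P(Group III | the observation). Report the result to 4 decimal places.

The responsibility of component k is P(Z=k) f_k(x) divided by Σ_j P(Z=j) f_j(x).
Categorical probabilities:
  L_I = P(c | comp) = 0.24
  L_II = P(c | comp) = 0.22
  L_III = P(c | comp) = 0.22
  L_IV = P(c | comp) = 0.41
Prior × likelihood for each component:
  P(Z=I)·L_I = 0.22 × 0.24 = 0.0528
  P(Z=II)·L_II = 0.27 × 0.22 = 0.0594
  P(Z=III)·L_III = 0.19 × 0.22 = 0.0418
  P(Z=IV)·L_IV = 0.32 × 0.41 = 0.1312
Evidence: 0.0528 + 0.0594 + 0.0418 + 0.1312 = 0.2852
P(Group III | 'c') = 0.0418 / 0.2852 ≈ 0.1466

0.1466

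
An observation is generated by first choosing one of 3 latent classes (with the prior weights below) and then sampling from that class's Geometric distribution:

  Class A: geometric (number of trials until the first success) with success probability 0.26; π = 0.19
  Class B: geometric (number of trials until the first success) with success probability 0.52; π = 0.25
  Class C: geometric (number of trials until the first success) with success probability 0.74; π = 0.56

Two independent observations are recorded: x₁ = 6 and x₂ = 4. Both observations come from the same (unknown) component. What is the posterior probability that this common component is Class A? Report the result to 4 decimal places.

P(component k | x) = P(Z=k)·f_k(x) / marginal(x), where marginal(x) = Σ_j P(Z=j)·f_j(x).
Since both observations come from the same component, the likelihood for component k is f_k(x₁)·f_k(x₂).
  f_A = [0.26·(1−0.26)^5 = 0.26·0.221901 = 0.0576942] × [0.105358] = 0.00607856
  f_B = [0.52·(1−0.52)^5 = 0.52·0.0254804 = 0.0132498] × [0.0575078] = 0.000761968
  f_C = [0.74·(1−0.74)^5 = 0.74·0.00118814 = 0.000879222] × [0.0130062] = 1.14354e-05
Prior × likelihood for each component:
  P(Z=A)·f_A = 0.19 × 0.00607856 = 0.00115493
  P(Z=B)·f_B = 0.25 × 0.000761968 = 0.000190492
  P(Z=C)·f_C = 0.56 × 1.14354e-05 = 6.40381e-06
Denominator: 0.00115493 + 0.000190492 + 6.40381e-06 = 0.00135182
Responsibility of Class A: 0.00115493 / 0.00135182 ≈ 0.8543

0.8543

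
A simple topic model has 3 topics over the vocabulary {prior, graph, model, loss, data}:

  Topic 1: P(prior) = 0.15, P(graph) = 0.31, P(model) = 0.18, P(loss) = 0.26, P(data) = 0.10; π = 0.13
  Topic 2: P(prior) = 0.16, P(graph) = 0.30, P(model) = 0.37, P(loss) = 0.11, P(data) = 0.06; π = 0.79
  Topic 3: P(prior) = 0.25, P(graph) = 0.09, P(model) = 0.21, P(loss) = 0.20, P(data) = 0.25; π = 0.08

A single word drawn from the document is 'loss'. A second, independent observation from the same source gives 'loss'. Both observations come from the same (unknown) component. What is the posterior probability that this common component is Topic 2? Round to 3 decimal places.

Apply Bayes' rule: the posterior for each component is proportional to its prior times its likelihood at x.
Since both observations come from the same component, the likelihood for component k is f_k(x₁)·f_k(x₂).
  f_1 = [P(loss | comp) = 0.26] × [0.26] = 0.0676
  f_2 = [P(loss | comp) = 0.11] × [0.11] = 0.0121
  f_3 = [P(loss | comp) = 0.20] × [0.2] = 0.04
Multiply by the mixture weights:
  π_1·f_1 = 0.13 × 0.0676 = 0.008788
  π_2·f_2 = 0.79 × 0.0121 = 0.009559
  π_3·f_3 = 0.08 × 0.04 = 0.0032
Denominator: 0.008788 + 0.009559 + 0.0032 = 0.021547
Responsibility of Topic 2: 0.009559 / 0.021547 ≈ 0.444

0.444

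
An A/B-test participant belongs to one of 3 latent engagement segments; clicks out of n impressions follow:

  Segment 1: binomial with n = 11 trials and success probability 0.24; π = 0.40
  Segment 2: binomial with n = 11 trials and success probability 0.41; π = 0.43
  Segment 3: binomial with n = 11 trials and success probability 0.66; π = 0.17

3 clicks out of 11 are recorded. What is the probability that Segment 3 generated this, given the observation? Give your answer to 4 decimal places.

0.0082

By Bayes' theorem, P(k | x) = w_k f_k(x) / Σ_j w_j f_j(x).
Component likelihoods at x = 3 clicks out of 11:
  L_1 = 0.253879
  L_2 = 0.166975
  L_3 = 0.00847124
Multiply by the mixture weights:
  w_1·L_1 = 0.40 × 0.253879 = 0.101552
  w_2·L_2 = 0.43 × 0.166975 = 0.0717993
  w_3·L_3 = 0.17 × 0.00847124 = 0.00144011
Marginal: 0.101552 + 0.0717993 + 0.00144011 = 0.174791
P(Segment 3 | 3 clicks out of 11) ≈ 0.0082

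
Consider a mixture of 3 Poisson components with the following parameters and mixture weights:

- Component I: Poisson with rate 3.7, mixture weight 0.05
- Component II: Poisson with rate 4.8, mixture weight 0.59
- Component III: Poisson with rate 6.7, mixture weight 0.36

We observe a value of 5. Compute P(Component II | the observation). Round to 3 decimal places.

0.644

P(component k | x) = P(Z=k)·f_k(x) / marginal(x), where marginal(x) = Σ_j P(Z=j)·f_j(x).
Poisson probabilities:
  f_I = 0.142869
  f_II = 0.174748
  f_III = 0.13849
Prior × likelihood for each component:
  P(Z=I)·f_I = 0.05 × 0.142869 = 0.00714345
  P(Z=II)·f_II = 0.59 × 0.174748 = 0.103101
  P(Z=III)·f_III = 0.36 × 0.13849 = 0.0498566
Normaliser: 0.00714345 + 0.103101 + 0.0498566 = 0.160101
So the posterior for Component II is 0.103101 / 0.160101 ≈ 0.644.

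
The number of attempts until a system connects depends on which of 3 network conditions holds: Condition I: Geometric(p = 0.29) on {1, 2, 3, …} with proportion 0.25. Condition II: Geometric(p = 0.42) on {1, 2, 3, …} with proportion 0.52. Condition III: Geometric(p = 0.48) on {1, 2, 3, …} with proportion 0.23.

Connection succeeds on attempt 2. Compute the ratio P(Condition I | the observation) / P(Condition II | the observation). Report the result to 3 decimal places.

0.406

Since P(k|x) ∝ w_k f_k(x), the posterior odds are w_i f_i(x) / (w_j f_j(x)).
Evaluate each component's likelihood at the observed value:
  f_I = 0.2059
  f_II = 0.2436
  f_III = 0.2496
Posterior odds = (w_I·f_I) / (w_II·f_II) = (0.25·0.2059) / (0.52·0.2436) = 0.051475 / 0.126672 ≈ 0.406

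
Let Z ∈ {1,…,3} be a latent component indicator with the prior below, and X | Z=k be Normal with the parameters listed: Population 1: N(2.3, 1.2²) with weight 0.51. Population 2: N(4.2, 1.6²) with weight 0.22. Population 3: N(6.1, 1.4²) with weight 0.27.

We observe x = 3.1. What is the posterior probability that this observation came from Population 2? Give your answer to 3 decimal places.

Apply Bayes' rule: the posterior for each component is proportional to its prior times its likelihood at x.
Normal densities:
  f_1 = (1/(1.2·√(2π)))·exp(−(3.1−2.3)²/(2·1.2²)) = 0.332452·exp(-0.22222) = 0.266207
  f_2 = (1/(1.6·√(2π)))·exp(−(3.1−4.2)²/(2·1.6²)) = 0.249339·exp(-0.23633) = 0.196858
  f_3 = (1/(1.4·√(2π)))·exp(−(3.1−6.1)²/(2·1.4²)) = 0.284959·exp(-2.29592) = 0.0286865
Weight by the priors:
  π_1·f_1 = 0.51 × 0.266207 = 0.135765
  π_2·f_2 = 0.22 × 0.196858 = 0.0433089
  π_3·f_3 = 0.27 × 0.0286865 = 0.00774535
Sum: 0.135765 + 0.0433089 + 0.00774535 = 0.18682
P(Population 2 | 3.1) ≈ 0.232

0.232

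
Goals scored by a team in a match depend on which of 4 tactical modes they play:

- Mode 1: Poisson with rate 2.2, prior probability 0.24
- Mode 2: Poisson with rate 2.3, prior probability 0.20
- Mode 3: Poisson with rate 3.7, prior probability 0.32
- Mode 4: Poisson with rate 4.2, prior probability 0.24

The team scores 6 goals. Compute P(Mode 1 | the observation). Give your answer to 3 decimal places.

0.065

By Bayes' theorem, P(k | x) = w_k f_k(x) / Σ_j w_j f_j(x).
Component likelihoods at x = 6 goals:
  f_1 = e^(−2.2)·2.2^6/6! = 0.0174484
  f_2 = e^(−2.3)·2.3^6/6! = 0.0206138
  f_3 = e^(−3.7)·3.7^6/6! = 0.0881025
  f_4 = e^(−4.2)·4.2^6/6! = 0.114321
Unnormalised posteriors:
  w_1·f_1 = 0.24 × 0.0174484 = 0.00418762
  w_2·f_2 = 0.20 × 0.0206138 = 0.00412275
  w_3·f_3 = 0.32 × 0.0881025 = 0.0281928
  w_4·f_4 = 0.24 × 0.114321 = 0.0274371
Marginal: 0.00418762 + 0.00412275 + 0.0281928 + 0.0274371 = 0.0639402
So the posterior for Mode 1 is 0.00418762 / 0.0639402 ≈ 0.065.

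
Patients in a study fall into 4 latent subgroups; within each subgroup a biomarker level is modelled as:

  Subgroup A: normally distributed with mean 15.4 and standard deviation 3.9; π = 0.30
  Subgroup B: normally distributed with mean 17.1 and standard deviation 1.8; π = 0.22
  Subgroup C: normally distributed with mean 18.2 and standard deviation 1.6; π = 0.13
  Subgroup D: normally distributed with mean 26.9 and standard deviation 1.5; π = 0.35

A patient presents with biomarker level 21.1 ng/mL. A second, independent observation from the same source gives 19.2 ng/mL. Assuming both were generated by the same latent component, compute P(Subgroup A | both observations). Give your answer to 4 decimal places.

0.2773

P(component k | x) = P(Z=k)·f_k(x) / marginal(x), where marginal(x) = Σ_j P(Z=j)·f_j(x).
Since both observations come from the same component, the likelihood for component k is f_k(x₁)·f_k(x₂).
  f_A = [0.0351559] × [0.0636343] = 0.00223712
  f_B = [0.0187631] × [0.112221] = 0.00210563
  f_C = [0.0482422] × [0.205101] = 0.00989451
  f_D = [0.000150739] × [5.04368e-07] = 7.60281e-11
Multiply by the mixture weights:
  P(Z=A)·f_A = 0.30 × 0.00223712 = 0.000671136
  P(Z=B)·f_B = 0.22 × 0.00210563 = 0.000463238
  P(Z=C)·f_C = 0.13 × 0.00989451 = 0.00128629
  P(Z=D)·f_D = 0.35 × 7.60281e-11 = 2.66098e-11
Normaliser: 0.000671136 + 0.000463238 + 0.00128629 + 2.66098e-11 = 0.00242066
Responsibility of Subgroup A: 0.000671136 / 0.00242066 ≈ 0.2773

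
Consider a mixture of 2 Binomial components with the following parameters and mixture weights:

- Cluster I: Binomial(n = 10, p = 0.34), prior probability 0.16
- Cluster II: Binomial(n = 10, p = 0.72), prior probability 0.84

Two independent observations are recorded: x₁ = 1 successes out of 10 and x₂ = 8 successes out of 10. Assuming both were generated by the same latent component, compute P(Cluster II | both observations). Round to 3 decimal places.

0.265

By Bayes' theorem, P(k | x) = π_k f_k(x) / Σ_j π_j f_j(x).
Since both observations come from the same component, the likelihood for component k is f_k(x₁)·f_k(x₂).
  p_I = [C(10,1)·0.34^1·0.66^9 = 10·0.34·0.0237627 = 0.0807931] × [0.00350051] = 0.000282817
  p_II = [C(10,1)·0.72^1·0.28^9 = 10·0.72·1.05785e-05 = 7.61649e-05] × [0.254794] = 1.94063e-05
Multiply by the mixture weights:
  π_I·p_I = 0.16 × 0.000282817 = 4.52508e-05
  π_II·p_II = 0.84 × 1.94063e-05 = 1.63013e-05
Normaliser: 4.52508e-05 + 1.63013e-05 = 6.15521e-05
Responsibility of Cluster II: 1.63013e-05 / 6.15521e-05 ≈ 0.265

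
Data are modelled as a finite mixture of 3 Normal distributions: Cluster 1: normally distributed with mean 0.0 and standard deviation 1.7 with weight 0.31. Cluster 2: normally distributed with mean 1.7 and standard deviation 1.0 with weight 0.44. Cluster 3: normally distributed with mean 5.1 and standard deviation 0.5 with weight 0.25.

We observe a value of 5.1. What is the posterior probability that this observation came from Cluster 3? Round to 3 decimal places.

By Bayes' theorem, P(k | x) = π_k f_k(x) / Σ_j π_j f_j(x).
Component likelihoods at x = 5.1:
  p_1 = (1/(1.7·√(2π)))·exp(−(5.1−0.0)²/(2·1.7²)) = 0.234672·exp(-4.50000) = 0.00260697
  p_2 = (1/(1.0·√(2π)))·exp(−(5.1−1.7)²/(2·1.0²)) = 0.398942·exp(-5.78000) = 0.00123222
  p_3 = (1/(0.5·√(2π)))·exp(−(5.1−5.1)²/(2·0.5²)) = 0.797885·exp(-0.00000) = 0.797885
Weight by the priors:
  π_1·p_1 = 0.31 × 0.00260697 = 0.000808161
  π_2·p_2 = 0.44 × 0.00123222 = 0.000542176
  π_3·p_3 = 0.25 × 0.797885 = 0.199471
Denominator: 0.000808161 + 0.000542176 + 0.199471 = 0.200821
P(Cluster 3 | the observation) = 0.199471 / 0.200821 ≈ 0.993

0.993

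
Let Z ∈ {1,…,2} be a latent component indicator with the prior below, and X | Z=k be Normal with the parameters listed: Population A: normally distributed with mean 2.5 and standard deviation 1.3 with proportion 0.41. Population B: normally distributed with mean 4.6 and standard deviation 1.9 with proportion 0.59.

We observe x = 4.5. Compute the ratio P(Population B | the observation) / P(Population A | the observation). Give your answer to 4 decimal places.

The posterior odds equal the prior odds times the likelihood ratio: (π_i/π_j)·(f_i(x)/f_j(x)).
Normal densities:
  p_A = (1/(1.3·√(2π)))·exp(−(4.5−2.5)²/(2·1.3²)) = 0.306879·exp(-1.18343) = 0.0939742
  p_B = (1/(1.9·√(2π)))·exp(−(4.5−4.6)²/(2·1.9²)) = 0.209970·exp(-0.00139) = 0.209679
0.123711 / 0.0385294 ≈ 3.2108

3.2108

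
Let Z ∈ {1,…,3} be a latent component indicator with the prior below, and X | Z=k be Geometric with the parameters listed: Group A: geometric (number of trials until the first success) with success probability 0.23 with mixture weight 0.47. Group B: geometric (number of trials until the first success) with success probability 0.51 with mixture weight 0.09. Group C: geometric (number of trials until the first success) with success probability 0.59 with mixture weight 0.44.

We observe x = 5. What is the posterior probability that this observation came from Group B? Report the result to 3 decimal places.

0.055

The responsibility of component k is P(Z=k) f_k(x) divided by Σ_j P(Z=j) f_j(x).
Component likelihoods at x = 5:
  f_A = 0.080852
  f_B = 0.0294005
  f_C = 0.016672
Weight by the priors:
  P(Z=A)·f_A = 0.47 × 0.080852 = 0.0380004
  P(Z=B)·f_B = 0.09 × 0.0294005 = 0.00264604
  P(Z=C)·f_C = 0.44 × 0.016672 = 0.00733568
Normaliser: 0.0380004 + 0.00264604 + 0.00733568 = 0.0479822
Responsibility of Group B: 0.00264604 / 0.0479822 ≈ 0.055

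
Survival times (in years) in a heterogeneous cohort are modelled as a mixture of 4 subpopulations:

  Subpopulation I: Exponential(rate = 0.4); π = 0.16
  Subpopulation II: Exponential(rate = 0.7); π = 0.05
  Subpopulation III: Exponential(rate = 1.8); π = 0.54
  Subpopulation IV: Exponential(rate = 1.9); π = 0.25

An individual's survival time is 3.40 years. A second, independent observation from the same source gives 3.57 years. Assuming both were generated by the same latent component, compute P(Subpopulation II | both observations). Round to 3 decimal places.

0.105

By Bayes' theorem, P(k | x) = w_k f_k(x) / Σ_j w_j f_j(x).
Since both observations come from the same component, the likelihood for component k is f_k(x₁)·f_k(x₂).
  L_I = [0.4·e^(−0.4·3.40) = 0.4·e^(−1.3600) = 0.102664] × [0.0959152] = 0.00984707
  L_II = [0.7·e^(−0.7·3.40) = 0.7·e^(−2.3800) = 0.0647854] × [0.057517] = 0.00372626
  L_III = [1.8·e^(−1.8·3.40) = 1.8·e^(−6.1200) = 0.00395722] × [0.00291404] = 1.15315e-05
  L_IV = [1.9·e^(−1.9·3.40) = 1.9·e^(−6.4600) = 0.00297311] × [0.00215246] = 6.39949e-06
Prior × likelihood for each component:
  w_I·L_I = 0.16 × 0.00984707 = 0.00157553
  w_II·L_II = 0.05 × 0.00372626 = 0.000186313
  w_III·L_III = 0.54 × 1.15315e-05 = 6.22702e-06
  w_IV·L_IV = 0.25 × 6.39949e-06 = 1.59987e-06
Evidence: 0.00157553 + 0.000186313 + 6.22702e-06 + 1.59987e-06 = 0.00176967
P(Subpopulation II | x₁, x₂) ≈ 0.105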